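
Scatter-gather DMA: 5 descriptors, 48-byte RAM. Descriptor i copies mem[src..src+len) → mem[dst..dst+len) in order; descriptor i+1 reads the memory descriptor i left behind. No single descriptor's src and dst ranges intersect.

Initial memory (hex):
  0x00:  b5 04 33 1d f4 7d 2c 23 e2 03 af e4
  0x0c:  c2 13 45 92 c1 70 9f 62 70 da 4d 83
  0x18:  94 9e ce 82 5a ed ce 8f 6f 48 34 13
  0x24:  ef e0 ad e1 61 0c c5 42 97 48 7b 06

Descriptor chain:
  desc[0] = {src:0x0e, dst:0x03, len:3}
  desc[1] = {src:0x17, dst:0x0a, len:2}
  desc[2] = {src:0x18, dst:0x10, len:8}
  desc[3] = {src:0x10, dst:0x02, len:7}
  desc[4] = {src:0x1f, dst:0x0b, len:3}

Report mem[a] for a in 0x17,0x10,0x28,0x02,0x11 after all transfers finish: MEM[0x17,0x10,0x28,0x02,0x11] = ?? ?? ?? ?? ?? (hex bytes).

MEM[0x17,0x10,0x28,0x02,0x11] = 8f 94 61 94 9e

  after D0: wrote 3B at 0x03 = 4592c1
  after D1: wrote 2B at 0x0a = 8394
  after D2: wrote 8B at 0x10 = 949ece825aedce8f
  after D3: wrote 7B at 0x02 = 949ece825aedce
  after D4: wrote 3B at 0x0b = 8f6f48
query mem[0x17]=0x8f, mem[0x10]=0x94, mem[0x28]=0x61, mem[0x02]=0x94, mem[0x11]=0x9e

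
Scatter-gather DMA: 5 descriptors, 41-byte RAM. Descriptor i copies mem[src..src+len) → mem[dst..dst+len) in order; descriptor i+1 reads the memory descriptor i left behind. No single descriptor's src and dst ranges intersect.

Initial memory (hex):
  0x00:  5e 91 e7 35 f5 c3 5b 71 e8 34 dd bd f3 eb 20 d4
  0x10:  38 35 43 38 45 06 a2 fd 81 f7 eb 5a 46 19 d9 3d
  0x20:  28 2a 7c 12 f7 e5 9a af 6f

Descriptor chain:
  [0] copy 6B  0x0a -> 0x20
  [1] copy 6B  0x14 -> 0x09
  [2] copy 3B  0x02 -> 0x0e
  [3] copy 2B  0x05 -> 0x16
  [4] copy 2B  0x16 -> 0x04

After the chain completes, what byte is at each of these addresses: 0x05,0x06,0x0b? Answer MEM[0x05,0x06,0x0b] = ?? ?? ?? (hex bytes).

MEM[0x05,0x06,0x0b] = 5b 5b a2

D0: mem[0x20..0x25] <- [dd bd f3 eb 20 d4]
D1: mem[0x09..0x0e] <- [45 06 a2 fd 81 f7]
D2: mem[0x0e..0x10] <- [e7 35 f5]
D3: mem[0x16..0x17] <- [c3 5b]
D4: mem[0x04..0x05] <- [c3 5b]
query mem[0x05]=0x5b, mem[0x06]=0x5b, mem[0x0b]=0xa2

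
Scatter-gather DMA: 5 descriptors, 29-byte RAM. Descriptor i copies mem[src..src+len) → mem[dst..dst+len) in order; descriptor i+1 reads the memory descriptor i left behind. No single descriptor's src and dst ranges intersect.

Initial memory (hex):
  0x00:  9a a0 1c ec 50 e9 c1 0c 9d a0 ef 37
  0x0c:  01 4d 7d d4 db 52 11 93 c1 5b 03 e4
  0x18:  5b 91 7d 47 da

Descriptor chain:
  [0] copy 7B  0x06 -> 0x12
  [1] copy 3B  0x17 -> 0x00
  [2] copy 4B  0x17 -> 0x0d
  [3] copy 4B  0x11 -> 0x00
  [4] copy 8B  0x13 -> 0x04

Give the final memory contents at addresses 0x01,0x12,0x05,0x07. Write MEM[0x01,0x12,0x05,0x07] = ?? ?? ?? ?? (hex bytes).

MEM[0x01,0x12,0x05,0x07] = c1 c1 9d ef

[0] 0x06->0x12 len=7 : c1 0c 9d a0 ef 37 01
[1] 0x17->0x00 len=3 : 37 01 91
[2] 0x17->0x0d len=4 : 37 01 91 7d
[3] 0x11->0x00 len=4 : 52 c1 0c 9d
[4] 0x13->0x04 len=8 : 0c 9d a0 ef 37 01 91 7d
query mem[0x01]=0xc1, mem[0x12]=0xc1, mem[0x05]=0x9d, mem[0x07]=0xef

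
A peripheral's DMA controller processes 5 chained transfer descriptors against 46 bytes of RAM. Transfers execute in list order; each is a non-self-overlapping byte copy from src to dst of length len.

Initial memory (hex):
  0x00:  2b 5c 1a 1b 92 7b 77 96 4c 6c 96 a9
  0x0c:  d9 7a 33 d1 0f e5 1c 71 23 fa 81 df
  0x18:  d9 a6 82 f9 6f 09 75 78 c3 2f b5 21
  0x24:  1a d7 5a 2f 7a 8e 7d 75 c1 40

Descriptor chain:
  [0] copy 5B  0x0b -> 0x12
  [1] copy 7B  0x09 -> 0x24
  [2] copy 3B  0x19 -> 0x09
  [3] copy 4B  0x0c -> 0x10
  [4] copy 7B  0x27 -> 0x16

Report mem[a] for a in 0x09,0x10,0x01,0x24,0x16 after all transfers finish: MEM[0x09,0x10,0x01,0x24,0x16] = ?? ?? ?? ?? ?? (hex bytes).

D0: mem[0x12..0x16] <- [a9 d9 7a 33 d1]
D1: mem[0x24..0x2a] <- [6c 96 a9 d9 7a 33 d1]
D2: mem[0x09..0x0b] <- [a6 82 f9]
D3: mem[0x10..0x13] <- [d9 7a 33 d1]
D4: mem[0x16..0x1c] <- [d9 7a 33 d1 75 c1 40]
query mem[0x09]=0xa6, mem[0x10]=0xd9, mem[0x01]=0x5c, mem[0x24]=0x6c, mem[0x16]=0xd9

MEM[0x09,0x10,0x01,0x24,0x16] = a6 d9 5c 6c d9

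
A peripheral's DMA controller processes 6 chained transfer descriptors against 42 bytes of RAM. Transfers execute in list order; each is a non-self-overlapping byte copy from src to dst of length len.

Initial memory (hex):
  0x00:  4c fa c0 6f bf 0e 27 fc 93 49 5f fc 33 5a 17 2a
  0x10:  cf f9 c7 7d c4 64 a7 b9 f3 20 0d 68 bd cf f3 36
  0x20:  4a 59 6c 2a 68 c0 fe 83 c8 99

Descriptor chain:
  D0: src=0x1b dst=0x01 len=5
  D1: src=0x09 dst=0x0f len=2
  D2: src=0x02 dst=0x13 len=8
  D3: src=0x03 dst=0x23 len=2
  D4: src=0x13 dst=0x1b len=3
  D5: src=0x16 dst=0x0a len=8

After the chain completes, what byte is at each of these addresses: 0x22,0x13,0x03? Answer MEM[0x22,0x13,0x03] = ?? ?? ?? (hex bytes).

MEM[0x22,0x13,0x03] = 6c bd cf

  after D0: wrote 5B at 0x01 = 68bdcff336
  after D1: wrote 2B at 0x0f = 495f
  after D2: wrote 8B at 0x13 = bdcff33627fc9349
  after D3: wrote 2B at 0x23 = cff3
  after D4: wrote 3B at 0x1b = bdcff3
  after D5: wrote 8B at 0x0a = 3627fc9349bdcff3
query mem[0x22]=0x6c, mem[0x13]=0xbd, mem[0x03]=0xcf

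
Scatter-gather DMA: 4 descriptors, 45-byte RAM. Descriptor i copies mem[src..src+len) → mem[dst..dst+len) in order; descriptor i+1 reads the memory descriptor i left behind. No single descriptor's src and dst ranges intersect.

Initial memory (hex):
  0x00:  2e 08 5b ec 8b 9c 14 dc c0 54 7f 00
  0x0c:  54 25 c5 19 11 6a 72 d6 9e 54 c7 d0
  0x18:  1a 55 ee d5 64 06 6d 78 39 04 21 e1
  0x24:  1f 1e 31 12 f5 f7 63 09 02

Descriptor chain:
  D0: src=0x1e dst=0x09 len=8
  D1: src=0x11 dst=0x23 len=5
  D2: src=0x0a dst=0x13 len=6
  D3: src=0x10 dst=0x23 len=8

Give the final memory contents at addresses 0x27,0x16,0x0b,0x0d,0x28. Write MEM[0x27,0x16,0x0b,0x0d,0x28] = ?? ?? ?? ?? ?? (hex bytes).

MEM[0x27,0x16,0x0b,0x0d,0x28] = 39 21 39 21 04

D0: mem[0x09..0x10] <- [6d 78 39 04 21 e1 1f 1e]
D1: mem[0x23..0x27] <- [6a 72 d6 9e 54]
D2: mem[0x13..0x18] <- [78 39 04 21 e1 1f]
D3: mem[0x23..0x2a] <- [1e 6a 72 78 39 04 21 e1]
query mem[0x27]=0x39, mem[0x16]=0x21, mem[0x0b]=0x39, mem[0x0d]=0x21, mem[0x28]=0x04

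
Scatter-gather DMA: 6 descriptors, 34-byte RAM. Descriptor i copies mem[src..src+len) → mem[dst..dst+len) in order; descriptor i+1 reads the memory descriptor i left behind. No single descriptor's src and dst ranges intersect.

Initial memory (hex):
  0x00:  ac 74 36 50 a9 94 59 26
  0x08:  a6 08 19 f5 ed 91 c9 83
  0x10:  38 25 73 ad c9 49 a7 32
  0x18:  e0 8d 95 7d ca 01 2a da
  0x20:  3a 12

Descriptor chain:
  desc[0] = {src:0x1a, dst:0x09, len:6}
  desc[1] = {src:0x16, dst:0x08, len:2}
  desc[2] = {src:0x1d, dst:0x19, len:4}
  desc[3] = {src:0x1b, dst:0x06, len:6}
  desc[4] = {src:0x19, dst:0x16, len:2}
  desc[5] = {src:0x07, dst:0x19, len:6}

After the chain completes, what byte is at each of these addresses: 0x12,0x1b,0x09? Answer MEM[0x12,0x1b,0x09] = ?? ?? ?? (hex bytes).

  after D0: wrote 6B at 0x09 = 957dca012ada
  after D1: wrote 2B at 0x08 = a732
  after D2: wrote 4B at 0x19 = 012ada3a
  after D3: wrote 6B at 0x06 = da3a012ada3a
  after D4: wrote 2B at 0x16 = 012a
  after D5: wrote 6B at 0x19 = 3a012ada3a01
query mem[0x12]=0x73, mem[0x1b]=0x2a, mem[0x09]=0x2a

MEM[0x12,0x1b,0x09] = 73 2a 2a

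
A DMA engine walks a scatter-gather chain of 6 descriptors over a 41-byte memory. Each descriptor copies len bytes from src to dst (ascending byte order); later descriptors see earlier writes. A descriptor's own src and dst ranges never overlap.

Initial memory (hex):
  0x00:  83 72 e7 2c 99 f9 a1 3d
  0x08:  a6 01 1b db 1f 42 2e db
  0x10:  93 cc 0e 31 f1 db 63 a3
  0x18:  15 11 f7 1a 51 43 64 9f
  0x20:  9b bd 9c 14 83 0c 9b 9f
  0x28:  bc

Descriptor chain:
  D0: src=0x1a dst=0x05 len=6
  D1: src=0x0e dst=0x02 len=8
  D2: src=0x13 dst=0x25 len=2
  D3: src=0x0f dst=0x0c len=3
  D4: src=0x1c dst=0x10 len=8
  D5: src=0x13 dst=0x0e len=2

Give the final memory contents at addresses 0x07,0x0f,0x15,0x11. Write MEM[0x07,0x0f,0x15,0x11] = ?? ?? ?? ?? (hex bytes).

MEM[0x07,0x0f,0x15,0x11] = 31 9b bd 43

[0] 0x1a->0x05 len=6 : f7 1a 51 43 64 9f
[1] 0x0e->0x02 len=8 : 2e db 93 cc 0e 31 f1 db
[2] 0x13->0x25 len=2 : 31 f1
[3] 0x0f->0x0c len=3 : db 93 cc
[4] 0x1c->0x10 len=8 : 51 43 64 9f 9b bd 9c 14
[5] 0x13->0x0e len=2 : 9f 9b
query mem[0x07]=0x31, mem[0x0f]=0x9b, mem[0x15]=0xbd, mem[0x11]=0x43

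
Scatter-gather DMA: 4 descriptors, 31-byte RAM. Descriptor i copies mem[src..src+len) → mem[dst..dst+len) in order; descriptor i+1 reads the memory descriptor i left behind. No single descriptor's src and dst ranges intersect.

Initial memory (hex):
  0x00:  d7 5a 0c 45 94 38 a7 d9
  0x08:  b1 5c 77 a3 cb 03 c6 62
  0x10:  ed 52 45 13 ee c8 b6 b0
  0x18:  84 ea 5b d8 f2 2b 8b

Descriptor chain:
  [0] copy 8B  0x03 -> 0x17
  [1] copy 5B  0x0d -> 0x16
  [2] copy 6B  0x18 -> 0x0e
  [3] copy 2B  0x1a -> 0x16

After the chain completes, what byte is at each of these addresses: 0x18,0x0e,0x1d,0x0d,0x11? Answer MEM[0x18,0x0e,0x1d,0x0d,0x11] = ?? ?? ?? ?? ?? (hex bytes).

MEM[0x18,0x0e,0x1d,0x0d,0x11] = 62 62 5c 03 d9

  after D0: wrote 8B at 0x17 = 459438a7d9b15c77
  after D1: wrote 5B at 0x16 = 03c662ed52
  after D2: wrote 6B at 0x0e = 62ed52d9b15c
  after D3: wrote 2B at 0x16 = 52d9
query mem[0x18]=0x62, mem[0x0e]=0x62, mem[0x1d]=0x5c, mem[0x0d]=0x03, mem[0x11]=0xd9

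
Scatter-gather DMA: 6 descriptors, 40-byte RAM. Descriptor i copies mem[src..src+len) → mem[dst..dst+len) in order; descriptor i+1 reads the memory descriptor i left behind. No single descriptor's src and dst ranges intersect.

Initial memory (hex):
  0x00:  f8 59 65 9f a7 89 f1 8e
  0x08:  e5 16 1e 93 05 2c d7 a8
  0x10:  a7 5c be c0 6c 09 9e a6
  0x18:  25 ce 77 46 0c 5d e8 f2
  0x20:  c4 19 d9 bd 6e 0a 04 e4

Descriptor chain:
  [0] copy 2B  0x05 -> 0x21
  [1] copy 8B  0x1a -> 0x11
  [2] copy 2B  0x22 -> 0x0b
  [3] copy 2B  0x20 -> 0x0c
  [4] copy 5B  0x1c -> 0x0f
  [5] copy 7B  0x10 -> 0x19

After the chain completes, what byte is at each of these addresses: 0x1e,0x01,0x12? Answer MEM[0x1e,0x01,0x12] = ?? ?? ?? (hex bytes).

  after D0: wrote 2B at 0x21 = 89f1
  after D1: wrote 8B at 0x11 = 77460c5de8f2c489
  after D2: wrote 2B at 0x0b = f1bd
  after D3: wrote 2B at 0x0c = c489
  after D4: wrote 5B at 0x0f = 0c5de8f2c4
  after D5: wrote 7B at 0x19 = 5de8f2c45de8f2
query mem[0x1e]=0xe8, mem[0x01]=0x59, mem[0x12]=0xf2

MEM[0x1e,0x01,0x12] = e8 59 f2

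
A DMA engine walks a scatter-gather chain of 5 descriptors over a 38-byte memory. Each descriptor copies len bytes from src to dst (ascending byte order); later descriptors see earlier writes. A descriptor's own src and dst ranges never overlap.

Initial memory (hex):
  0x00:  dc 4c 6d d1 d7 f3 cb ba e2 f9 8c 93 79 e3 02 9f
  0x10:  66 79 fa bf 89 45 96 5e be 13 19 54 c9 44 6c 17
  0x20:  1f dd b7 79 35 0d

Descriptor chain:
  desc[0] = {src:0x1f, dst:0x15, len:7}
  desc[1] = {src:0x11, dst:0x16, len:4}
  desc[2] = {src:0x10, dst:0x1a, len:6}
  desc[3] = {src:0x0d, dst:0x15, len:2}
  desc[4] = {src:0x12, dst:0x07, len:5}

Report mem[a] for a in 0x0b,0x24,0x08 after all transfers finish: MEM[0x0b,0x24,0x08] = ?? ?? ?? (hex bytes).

  after D0: wrote 7B at 0x15 = 171fddb779350d
  after D1: wrote 4B at 0x16 = 79fabf89
  after D2: wrote 6B at 0x1a = 6679fabf8917
  after D3: wrote 2B at 0x15 = e302
  after D4: wrote 5B at 0x07 = fabf89e302
query mem[0x0b]=0x02, mem[0x24]=0x35, mem[0x08]=0xbf

MEM[0x0b,0x24,0x08] = 02 35 bf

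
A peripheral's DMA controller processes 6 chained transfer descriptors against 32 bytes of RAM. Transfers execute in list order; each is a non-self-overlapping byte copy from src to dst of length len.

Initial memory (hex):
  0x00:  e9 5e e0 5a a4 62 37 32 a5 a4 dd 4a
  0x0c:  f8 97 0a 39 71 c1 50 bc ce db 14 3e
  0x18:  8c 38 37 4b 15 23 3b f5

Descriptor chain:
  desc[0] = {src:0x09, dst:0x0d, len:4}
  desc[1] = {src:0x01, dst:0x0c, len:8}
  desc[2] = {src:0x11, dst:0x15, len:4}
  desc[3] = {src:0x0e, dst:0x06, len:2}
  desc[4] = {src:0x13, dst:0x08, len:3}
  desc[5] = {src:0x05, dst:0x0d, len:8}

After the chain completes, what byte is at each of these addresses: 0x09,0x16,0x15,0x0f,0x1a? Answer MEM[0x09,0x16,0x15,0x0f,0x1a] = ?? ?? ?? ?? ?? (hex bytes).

#0 dst[0x0d+4] := {0xa4,0xdd,0x4a,0xf8}
#1 dst[0x0c+8] := {0x5e,0xe0,0x5a,0xa4,0x62,0x37,0x32,0xa5}
#2 dst[0x15+4] := {0x37,0x32,0xa5,0xce}
#3 dst[0x06+2] := {0x5a,0xa4}
#4 dst[0x08+3] := {0xa5,0xce,0x37}
#5 dst[0x0d+8] := {0x62,0x5a,0xa4,0xa5,0xce,0x37,0x4a,0x5e}
query mem[0x09]=0xce, mem[0x16]=0x32, mem[0x15]=0x37, mem[0x0f]=0xa4, mem[0x1a]=0x37

MEM[0x09,0x16,0x15,0x0f,0x1a] = ce 32 37 a4 37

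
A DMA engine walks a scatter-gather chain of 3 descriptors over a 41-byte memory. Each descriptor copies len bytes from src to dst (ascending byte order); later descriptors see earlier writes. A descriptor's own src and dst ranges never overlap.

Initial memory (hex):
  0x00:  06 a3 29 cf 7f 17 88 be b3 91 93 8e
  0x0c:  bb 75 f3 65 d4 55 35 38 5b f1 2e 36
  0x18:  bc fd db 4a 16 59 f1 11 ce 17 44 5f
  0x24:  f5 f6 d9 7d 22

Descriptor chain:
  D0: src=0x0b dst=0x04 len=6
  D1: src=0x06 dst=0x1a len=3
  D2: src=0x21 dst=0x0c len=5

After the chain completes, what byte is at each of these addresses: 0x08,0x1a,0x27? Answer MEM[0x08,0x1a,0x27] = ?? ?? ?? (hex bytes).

MEM[0x08,0x1a,0x27] = 65 75 7d

[0] 0x0b->0x04 len=6 : 8e bb 75 f3 65 d4
[1] 0x06->0x1a len=3 : 75 f3 65
[2] 0x21->0x0c len=5 : 17 44 5f f5 f6
query mem[0x08]=0x65, mem[0x1a]=0x75, mem[0x27]=0x7d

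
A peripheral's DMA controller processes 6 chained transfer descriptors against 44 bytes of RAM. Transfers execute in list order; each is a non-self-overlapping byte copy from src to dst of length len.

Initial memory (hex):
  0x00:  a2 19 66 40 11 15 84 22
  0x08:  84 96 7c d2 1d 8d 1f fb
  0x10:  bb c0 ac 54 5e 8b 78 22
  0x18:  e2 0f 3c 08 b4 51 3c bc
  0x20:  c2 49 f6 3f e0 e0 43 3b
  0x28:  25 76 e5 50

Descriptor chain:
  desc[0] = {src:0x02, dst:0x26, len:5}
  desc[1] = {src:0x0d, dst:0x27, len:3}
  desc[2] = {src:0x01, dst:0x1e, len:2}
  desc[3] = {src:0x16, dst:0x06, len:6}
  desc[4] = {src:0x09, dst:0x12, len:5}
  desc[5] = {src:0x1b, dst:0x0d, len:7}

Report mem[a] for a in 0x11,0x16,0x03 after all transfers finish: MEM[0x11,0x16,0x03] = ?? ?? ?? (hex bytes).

MEM[0x11,0x16,0x03] = 66 8d 40

D0: mem[0x26..0x2a] <- [66 40 11 15 84]
D1: mem[0x27..0x29] <- [8d 1f fb]
D2: mem[0x1e..0x1f] <- [19 66]
D3: mem[0x06..0x0b] <- [78 22 e2 0f 3c 08]
D4: mem[0x12..0x16] <- [0f 3c 08 1d 8d]
D5: mem[0x0d..0x13] <- [08 b4 51 19 66 c2 49]
query mem[0x11]=0x66, mem[0x16]=0x8d, mem[0x03]=0x40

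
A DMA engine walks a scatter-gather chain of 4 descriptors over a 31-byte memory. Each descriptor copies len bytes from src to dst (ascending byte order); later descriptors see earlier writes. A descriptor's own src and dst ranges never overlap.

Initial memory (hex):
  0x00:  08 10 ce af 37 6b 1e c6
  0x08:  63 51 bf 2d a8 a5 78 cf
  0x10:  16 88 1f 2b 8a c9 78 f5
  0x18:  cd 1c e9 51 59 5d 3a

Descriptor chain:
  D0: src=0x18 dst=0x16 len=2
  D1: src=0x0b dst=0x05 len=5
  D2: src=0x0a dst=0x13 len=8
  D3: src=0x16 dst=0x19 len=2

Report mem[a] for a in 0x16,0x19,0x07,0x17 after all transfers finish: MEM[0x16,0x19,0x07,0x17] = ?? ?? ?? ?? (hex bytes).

MEM[0x16,0x19,0x07,0x17] = a5 a5 a5 78

  after D0: wrote 2B at 0x16 = cd1c
  after D1: wrote 5B at 0x05 = 2da8a578cf
  after D2: wrote 8B at 0x13 = bf2da8a578cf1688
  after D3: wrote 2B at 0x19 = a578
query mem[0x16]=0xa5, mem[0x19]=0xa5, mem[0x07]=0xa5, mem[0x17]=0x78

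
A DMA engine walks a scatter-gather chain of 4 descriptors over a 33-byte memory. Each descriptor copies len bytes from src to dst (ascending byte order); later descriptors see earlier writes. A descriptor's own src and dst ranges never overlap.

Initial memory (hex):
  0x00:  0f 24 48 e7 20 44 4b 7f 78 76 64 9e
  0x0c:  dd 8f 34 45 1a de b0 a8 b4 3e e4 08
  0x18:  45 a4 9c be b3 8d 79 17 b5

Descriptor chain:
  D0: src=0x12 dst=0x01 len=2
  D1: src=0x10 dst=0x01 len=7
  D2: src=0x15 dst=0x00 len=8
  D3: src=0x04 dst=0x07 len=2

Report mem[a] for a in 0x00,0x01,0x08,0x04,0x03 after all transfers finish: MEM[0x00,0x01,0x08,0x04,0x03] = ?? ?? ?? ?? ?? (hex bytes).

#0 dst[0x01+2] := {0xb0,0xa8}
#1 dst[0x01+7] := {0x1a,0xde,0xb0,0xa8,0xb4,0x3e,0xe4}
#2 dst[0x00+8] := {0x3e,0xe4,0x08,0x45,0xa4,0x9c,0xbe,0xb3}
#3 dst[0x07+2] := {0xa4,0x9c}
query mem[0x00]=0x3e, mem[0x01]=0xe4, mem[0x08]=0x9c, mem[0x04]=0xa4, mem[0x03]=0x45

MEM[0x00,0x01,0x08,0x04,0x03] = 3e e4 9c a4 45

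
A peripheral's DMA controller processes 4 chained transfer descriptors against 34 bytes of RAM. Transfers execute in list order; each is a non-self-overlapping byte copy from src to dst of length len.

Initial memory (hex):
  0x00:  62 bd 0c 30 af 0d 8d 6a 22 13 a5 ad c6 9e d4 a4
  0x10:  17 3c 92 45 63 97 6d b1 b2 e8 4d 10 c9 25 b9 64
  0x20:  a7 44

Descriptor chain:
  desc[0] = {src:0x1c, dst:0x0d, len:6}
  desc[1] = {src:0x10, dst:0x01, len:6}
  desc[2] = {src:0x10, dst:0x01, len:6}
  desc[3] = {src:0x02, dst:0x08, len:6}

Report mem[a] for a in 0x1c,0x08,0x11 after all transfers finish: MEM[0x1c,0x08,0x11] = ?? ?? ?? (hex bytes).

MEM[0x1c,0x08,0x11] = c9 a7 a7

D0: mem[0x0d..0x12] <- [c9 25 b9 64 a7 44]
D1: mem[0x01..0x06] <- [64 a7 44 45 63 97]
D2: mem[0x01..0x06] <- [64 a7 44 45 63 97]
D3: mem[0x08..0x0d] <- [a7 44 45 63 97 6a]
query mem[0x1c]=0xc9, mem[0x08]=0xa7, mem[0x11]=0xa7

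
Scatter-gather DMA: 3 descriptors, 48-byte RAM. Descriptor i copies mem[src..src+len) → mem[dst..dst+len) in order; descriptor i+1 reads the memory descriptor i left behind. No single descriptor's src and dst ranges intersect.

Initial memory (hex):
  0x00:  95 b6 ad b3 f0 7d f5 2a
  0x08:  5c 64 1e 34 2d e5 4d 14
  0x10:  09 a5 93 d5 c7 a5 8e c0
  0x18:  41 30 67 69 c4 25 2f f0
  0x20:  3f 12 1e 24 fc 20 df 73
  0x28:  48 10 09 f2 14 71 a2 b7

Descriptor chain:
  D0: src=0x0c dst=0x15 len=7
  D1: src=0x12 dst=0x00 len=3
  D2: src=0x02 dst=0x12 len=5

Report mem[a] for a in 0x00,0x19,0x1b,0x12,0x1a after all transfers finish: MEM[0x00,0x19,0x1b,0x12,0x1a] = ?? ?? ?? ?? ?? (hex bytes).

MEM[0x00,0x19,0x1b,0x12,0x1a] = 93 09 93 c7 a5

#0 dst[0x15+7] := {0x2d,0xe5,0x4d,0x14,0x09,0xa5,0x93}
#1 dst[0x00+3] := {0x93,0xd5,0xc7}
#2 dst[0x12+5] := {0xc7,0xb3,0xf0,0x7d,0xf5}
query mem[0x00]=0x93, mem[0x19]=0x09, mem[0x1b]=0x93, mem[0x12]=0xc7, mem[0x1a]=0xa5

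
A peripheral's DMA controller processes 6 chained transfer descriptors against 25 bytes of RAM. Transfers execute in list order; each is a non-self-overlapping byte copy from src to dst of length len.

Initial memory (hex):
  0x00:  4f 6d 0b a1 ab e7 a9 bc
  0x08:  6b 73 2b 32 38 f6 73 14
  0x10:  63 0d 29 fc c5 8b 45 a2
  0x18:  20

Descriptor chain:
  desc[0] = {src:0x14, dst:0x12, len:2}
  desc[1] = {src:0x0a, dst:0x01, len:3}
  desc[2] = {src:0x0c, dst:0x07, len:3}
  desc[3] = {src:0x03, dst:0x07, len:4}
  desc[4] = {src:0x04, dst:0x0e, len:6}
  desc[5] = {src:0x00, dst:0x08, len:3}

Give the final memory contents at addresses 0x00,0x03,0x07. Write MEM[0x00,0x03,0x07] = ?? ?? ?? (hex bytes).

MEM[0x00,0x03,0x07] = 4f 38 38

  after D0: wrote 2B at 0x12 = c58b
  after D1: wrote 3B at 0x01 = 2b3238
  after D2: wrote 3B at 0x07 = 38f673
  after D3: wrote 4B at 0x07 = 38abe7a9
  after D4: wrote 6B at 0x0e = abe7a938abe7
  after D5: wrote 3B at 0x08 = 4f2b32
query mem[0x00]=0x4f, mem[0x03]=0x38, mem[0x07]=0x38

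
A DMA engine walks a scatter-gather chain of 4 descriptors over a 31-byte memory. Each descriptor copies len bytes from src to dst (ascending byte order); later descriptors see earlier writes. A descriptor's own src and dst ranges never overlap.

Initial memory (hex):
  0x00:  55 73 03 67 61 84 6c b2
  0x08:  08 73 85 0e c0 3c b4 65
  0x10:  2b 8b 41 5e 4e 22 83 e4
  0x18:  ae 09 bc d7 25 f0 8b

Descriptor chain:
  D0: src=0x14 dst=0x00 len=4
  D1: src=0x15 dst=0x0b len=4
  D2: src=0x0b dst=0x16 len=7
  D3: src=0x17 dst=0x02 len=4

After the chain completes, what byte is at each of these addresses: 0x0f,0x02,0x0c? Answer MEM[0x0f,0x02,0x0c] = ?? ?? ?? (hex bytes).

MEM[0x0f,0x02,0x0c] = 65 83 83

#0 dst[0x00+4] := {0x4e,0x22,0x83,0xe4}
#1 dst[0x0b+4] := {0x22,0x83,0xe4,0xae}
#2 dst[0x16+7] := {0x22,0x83,0xe4,0xae,0x65,0x2b,0x8b}
#3 dst[0x02+4] := {0x83,0xe4,0xae,0x65}
query mem[0x0f]=0x65, mem[0x02]=0x83, mem[0x0c]=0x83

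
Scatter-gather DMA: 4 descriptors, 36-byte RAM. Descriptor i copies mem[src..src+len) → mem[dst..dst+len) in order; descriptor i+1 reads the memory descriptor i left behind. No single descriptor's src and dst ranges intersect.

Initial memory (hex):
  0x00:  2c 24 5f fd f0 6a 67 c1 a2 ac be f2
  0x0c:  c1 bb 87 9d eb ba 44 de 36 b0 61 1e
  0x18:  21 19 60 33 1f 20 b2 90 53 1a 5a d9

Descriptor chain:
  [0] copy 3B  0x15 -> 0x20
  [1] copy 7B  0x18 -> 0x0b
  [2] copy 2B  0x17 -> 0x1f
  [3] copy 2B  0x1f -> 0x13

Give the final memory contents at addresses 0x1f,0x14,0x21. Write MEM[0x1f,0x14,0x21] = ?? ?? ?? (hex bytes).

  after D0: wrote 3B at 0x20 = b0611e
  after D1: wrote 7B at 0x0b = 211960331f20b2
  after D2: wrote 2B at 0x1f = 1e21
  after D3: wrote 2B at 0x13 = 1e21
query mem[0x1f]=0x1e, mem[0x14]=0x21, mem[0x21]=0x61

MEM[0x1f,0x14,0x21] = 1e 21 61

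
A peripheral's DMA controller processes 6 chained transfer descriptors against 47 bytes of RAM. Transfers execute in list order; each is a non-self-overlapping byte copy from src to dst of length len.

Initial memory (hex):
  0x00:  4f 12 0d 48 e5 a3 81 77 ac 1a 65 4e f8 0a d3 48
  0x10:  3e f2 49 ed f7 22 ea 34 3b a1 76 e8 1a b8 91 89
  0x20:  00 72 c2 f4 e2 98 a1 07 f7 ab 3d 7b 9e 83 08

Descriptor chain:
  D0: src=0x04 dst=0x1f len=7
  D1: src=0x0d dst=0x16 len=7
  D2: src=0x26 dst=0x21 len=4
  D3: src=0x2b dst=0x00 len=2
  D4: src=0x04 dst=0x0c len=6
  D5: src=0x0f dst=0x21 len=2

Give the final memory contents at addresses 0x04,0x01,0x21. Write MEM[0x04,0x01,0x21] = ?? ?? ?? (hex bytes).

MEM[0x04,0x01,0x21] = e5 9e 77

[0] 0x04->0x1f len=7 : e5 a3 81 77 ac 1a 65
[1] 0x0d->0x16 len=7 : 0a d3 48 3e f2 49 ed
[2] 0x26->0x21 len=4 : a1 07 f7 ab
[3] 0x2b->0x00 len=2 : 7b 9e
[4] 0x04->0x0c len=6 : e5 a3 81 77 ac 1a
[5] 0x0f->0x21 len=2 : 77 ac
query mem[0x04]=0xe5, mem[0x01]=0x9e, mem[0x21]=0x77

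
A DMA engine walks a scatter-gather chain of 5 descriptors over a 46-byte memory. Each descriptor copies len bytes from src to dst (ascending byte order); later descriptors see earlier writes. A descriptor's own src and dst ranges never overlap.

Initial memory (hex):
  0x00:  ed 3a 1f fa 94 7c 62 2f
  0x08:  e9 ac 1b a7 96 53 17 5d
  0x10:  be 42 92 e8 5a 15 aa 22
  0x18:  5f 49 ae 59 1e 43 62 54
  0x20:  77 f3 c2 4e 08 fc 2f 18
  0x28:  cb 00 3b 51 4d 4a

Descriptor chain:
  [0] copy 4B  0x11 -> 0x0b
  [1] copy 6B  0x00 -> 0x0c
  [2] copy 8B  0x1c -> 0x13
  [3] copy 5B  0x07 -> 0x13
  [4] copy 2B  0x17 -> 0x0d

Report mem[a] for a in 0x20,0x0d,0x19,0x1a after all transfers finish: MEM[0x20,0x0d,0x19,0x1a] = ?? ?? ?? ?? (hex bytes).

MEM[0x20,0x0d,0x19,0x1a] = 77 42 c2 4e

[0] 0x11->0x0b len=4 : 42 92 e8 5a
[1] 0x00->0x0c len=6 : ed 3a 1f fa 94 7c
[2] 0x1c->0x13 len=8 : 1e 43 62 54 77 f3 c2 4e
[3] 0x07->0x13 len=5 : 2f e9 ac 1b 42
[4] 0x17->0x0d len=2 : 42 f3
query mem[0x20]=0x77, mem[0x0d]=0x42, mem[0x19]=0xc2, mem[0x1a]=0x4e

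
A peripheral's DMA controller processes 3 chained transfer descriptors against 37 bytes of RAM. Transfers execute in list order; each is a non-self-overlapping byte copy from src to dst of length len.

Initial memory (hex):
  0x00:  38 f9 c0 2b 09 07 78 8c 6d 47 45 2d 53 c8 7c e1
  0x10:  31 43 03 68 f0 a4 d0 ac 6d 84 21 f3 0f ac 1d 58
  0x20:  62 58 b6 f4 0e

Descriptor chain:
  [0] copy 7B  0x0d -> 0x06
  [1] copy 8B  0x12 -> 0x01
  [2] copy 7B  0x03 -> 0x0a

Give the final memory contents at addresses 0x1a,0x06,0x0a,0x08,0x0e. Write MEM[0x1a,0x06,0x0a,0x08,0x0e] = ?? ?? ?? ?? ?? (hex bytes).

MEM[0x1a,0x06,0x0a,0x08,0x0e] = 21 ac f0 84 6d

#0 dst[0x06+7] := {0xc8,0x7c,0xe1,0x31,0x43,0x03,0x68}
#1 dst[0x01+8] := {0x03,0x68,0xf0,0xa4,0xd0,0xac,0x6d,0x84}
#2 dst[0x0a+7] := {0xf0,0xa4,0xd0,0xac,0x6d,0x84,0x31}
query mem[0x1a]=0x21, mem[0x06]=0xac, mem[0x0a]=0xf0, mem[0x08]=0x84, mem[0x0e]=0x6d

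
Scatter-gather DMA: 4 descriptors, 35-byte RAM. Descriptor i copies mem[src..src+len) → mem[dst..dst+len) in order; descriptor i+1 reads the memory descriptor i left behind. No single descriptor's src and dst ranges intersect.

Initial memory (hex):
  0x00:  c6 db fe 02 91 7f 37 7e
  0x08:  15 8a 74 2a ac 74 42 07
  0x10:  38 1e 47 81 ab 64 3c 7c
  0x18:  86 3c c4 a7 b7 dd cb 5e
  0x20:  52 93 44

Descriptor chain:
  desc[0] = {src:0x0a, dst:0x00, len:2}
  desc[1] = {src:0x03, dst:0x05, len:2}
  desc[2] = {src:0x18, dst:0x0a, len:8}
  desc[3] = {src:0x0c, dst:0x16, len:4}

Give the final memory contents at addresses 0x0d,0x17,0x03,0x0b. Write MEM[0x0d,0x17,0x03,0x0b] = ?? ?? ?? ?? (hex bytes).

D0: mem[0x00..0x01] <- [74 2a]
D1: mem[0x05..0x06] <- [02 91]
D2: mem[0x0a..0x11] <- [86 3c c4 a7 b7 dd cb 5e]
D3: mem[0x16..0x19] <- [c4 a7 b7 dd]
query mem[0x0d]=0xa7, mem[0x17]=0xa7, mem[0x03]=0x02, mem[0x0b]=0x3c

MEM[0x0d,0x17,0x03,0x0b] = a7 a7 02 3c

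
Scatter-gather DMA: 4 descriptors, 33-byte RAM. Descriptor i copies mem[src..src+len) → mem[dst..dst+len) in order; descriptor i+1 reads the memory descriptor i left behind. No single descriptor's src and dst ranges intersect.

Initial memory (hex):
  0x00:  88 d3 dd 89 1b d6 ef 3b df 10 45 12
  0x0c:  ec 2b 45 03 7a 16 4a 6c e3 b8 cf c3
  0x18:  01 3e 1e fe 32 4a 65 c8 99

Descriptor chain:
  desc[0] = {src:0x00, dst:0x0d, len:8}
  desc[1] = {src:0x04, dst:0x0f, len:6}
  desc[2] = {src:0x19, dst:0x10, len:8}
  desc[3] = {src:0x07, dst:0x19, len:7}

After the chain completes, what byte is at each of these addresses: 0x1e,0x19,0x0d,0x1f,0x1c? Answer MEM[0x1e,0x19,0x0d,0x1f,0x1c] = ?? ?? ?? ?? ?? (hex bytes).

MEM[0x1e,0x19,0x0d,0x1f,0x1c] = ec 3b 88 88 45

[0] 0x00->0x0d len=8 : 88 d3 dd 89 1b d6 ef 3b
[1] 0x04->0x0f len=6 : 1b d6 ef 3b df 10
[2] 0x19->0x10 len=8 : 3e 1e fe 32 4a 65 c8 99
[3] 0x07->0x19 len=7 : 3b df 10 45 12 ec 88
query mem[0x1e]=0xec, mem[0x19]=0x3b, mem[0x0d]=0x88, mem[0x1f]=0x88, mem[0x1c]=0x45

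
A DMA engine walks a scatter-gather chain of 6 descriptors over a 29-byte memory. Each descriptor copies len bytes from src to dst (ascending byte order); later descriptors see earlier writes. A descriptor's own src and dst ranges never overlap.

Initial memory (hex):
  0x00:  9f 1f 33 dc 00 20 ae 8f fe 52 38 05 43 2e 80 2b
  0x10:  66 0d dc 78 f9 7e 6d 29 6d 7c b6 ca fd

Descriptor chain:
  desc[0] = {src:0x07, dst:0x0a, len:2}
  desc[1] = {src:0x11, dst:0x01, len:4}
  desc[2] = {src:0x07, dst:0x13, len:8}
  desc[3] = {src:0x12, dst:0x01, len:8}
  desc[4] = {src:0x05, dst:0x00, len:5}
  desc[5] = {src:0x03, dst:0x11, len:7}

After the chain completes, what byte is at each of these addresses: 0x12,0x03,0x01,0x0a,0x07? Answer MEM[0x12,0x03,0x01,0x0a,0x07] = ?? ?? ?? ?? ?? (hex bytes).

MEM[0x12,0x03,0x01,0x0a,0x07] = 52 2e fe 8f 43

  after D0: wrote 2B at 0x0a = 8ffe
  after D1: wrote 4B at 0x01 = 0ddc78f9
  after D2: wrote 8B at 0x13 = 8ffe528ffe432e80
  after D3: wrote 8B at 0x01 = dc8ffe528ffe432e
  after D4: wrote 5B at 0x00 = 8ffe432e52
  after D5: wrote 7B at 0x11 = 2e528ffe432e52
query mem[0x12]=0x52, mem[0x03]=0x2e, mem[0x01]=0xfe, mem[0x0a]=0x8f, mem[0x07]=0x43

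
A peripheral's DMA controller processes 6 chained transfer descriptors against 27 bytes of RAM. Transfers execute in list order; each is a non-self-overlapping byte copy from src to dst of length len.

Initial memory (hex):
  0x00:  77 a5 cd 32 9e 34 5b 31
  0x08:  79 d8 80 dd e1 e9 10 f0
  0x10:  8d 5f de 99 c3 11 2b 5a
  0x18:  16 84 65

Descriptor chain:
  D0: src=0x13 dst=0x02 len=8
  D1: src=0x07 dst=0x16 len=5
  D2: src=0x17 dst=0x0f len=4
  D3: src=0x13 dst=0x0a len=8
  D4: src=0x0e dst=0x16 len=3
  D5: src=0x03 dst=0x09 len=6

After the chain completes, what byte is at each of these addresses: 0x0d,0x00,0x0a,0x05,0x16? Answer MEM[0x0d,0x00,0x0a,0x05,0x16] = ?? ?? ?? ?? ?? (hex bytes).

#0 dst[0x02+8] := {0x99,0xc3,0x11,0x2b,0x5a,0x16,0x84,0x65}
#1 dst[0x16+5] := {0x16,0x84,0x65,0x80,0xdd}
#2 dst[0x0f+4] := {0x84,0x65,0x80,0xdd}
#3 dst[0x0a+8] := {0x99,0xc3,0x11,0x16,0x84,0x65,0x80,0xdd}
#4 dst[0x16+3] := {0x84,0x65,0x80}
#5 dst[0x09+6] := {0xc3,0x11,0x2b,0x5a,0x16,0x84}
query mem[0x0d]=0x16, mem[0x00]=0x77, mem[0x0a]=0x11, mem[0x05]=0x2b, mem[0x16]=0x84

MEM[0x0d,0x00,0x0a,0x05,0x16] = 16 77 11 2b 84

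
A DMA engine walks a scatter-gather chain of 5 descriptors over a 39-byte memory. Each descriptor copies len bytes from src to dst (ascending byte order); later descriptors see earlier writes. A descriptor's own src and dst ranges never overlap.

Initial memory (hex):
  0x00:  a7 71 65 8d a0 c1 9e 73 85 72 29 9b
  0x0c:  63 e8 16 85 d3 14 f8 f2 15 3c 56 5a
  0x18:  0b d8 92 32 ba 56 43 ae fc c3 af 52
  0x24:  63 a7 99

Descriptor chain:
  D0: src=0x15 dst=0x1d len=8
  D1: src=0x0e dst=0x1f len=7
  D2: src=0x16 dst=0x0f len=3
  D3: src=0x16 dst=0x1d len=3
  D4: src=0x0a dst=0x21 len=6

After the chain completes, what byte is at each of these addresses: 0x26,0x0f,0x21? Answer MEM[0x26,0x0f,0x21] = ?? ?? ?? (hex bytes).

MEM[0x26,0x0f,0x21] = 56 56 29

[0] 0x15->0x1d len=8 : 3c 56 5a 0b d8 92 32 ba
[1] 0x0e->0x1f len=7 : 16 85 d3 14 f8 f2 15
[2] 0x16->0x0f len=3 : 56 5a 0b
[3] 0x16->0x1d len=3 : 56 5a 0b
[4] 0x0a->0x21 len=6 : 29 9b 63 e8 16 56
query mem[0x26]=0x56, mem[0x0f]=0x56, mem[0x21]=0x29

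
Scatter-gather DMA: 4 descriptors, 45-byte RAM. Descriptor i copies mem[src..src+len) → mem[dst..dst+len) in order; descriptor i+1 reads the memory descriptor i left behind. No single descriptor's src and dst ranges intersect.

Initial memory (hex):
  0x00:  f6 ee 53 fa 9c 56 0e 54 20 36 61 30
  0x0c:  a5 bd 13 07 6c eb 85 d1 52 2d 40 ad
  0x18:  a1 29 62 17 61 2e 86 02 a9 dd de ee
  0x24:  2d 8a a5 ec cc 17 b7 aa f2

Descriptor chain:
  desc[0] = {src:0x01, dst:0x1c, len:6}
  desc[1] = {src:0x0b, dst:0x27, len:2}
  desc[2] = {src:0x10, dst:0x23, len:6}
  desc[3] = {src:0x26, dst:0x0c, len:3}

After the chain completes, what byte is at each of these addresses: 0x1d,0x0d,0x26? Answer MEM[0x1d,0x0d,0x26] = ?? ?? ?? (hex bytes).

[0] 0x01->0x1c len=6 : ee 53 fa 9c 56 0e
[1] 0x0b->0x27 len=2 : 30 a5
[2] 0x10->0x23 len=6 : 6c eb 85 d1 52 2d
[3] 0x26->0x0c len=3 : d1 52 2d
query mem[0x1d]=0x53, mem[0x0d]=0x52, mem[0x26]=0xd1

MEM[0x1d,0x0d,0x26] = 53 52 d1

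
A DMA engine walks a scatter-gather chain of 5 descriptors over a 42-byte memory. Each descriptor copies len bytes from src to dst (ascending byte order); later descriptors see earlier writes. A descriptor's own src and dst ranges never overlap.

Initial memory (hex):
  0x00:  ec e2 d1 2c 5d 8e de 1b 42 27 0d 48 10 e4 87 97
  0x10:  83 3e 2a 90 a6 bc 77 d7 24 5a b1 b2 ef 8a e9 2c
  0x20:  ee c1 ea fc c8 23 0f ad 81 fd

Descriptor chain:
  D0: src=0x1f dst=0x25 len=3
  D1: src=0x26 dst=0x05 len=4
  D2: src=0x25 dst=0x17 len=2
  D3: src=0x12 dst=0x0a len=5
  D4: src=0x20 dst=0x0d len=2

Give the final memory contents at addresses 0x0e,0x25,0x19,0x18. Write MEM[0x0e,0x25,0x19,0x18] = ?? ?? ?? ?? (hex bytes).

  after D0: wrote 3B at 0x25 = 2ceec1
  after D1: wrote 4B at 0x05 = eec181fd
  after D2: wrote 2B at 0x17 = 2cee
  after D3: wrote 5B at 0x0a = 2a90a6bc77
  after D4: wrote 2B at 0x0d = eec1
query mem[0x0e]=0xc1, mem[0x25]=0x2c, mem[0x19]=0x5a, mem[0x18]=0xee

MEM[0x0e,0x25,0x19,0x18] = c1 2c 5a ee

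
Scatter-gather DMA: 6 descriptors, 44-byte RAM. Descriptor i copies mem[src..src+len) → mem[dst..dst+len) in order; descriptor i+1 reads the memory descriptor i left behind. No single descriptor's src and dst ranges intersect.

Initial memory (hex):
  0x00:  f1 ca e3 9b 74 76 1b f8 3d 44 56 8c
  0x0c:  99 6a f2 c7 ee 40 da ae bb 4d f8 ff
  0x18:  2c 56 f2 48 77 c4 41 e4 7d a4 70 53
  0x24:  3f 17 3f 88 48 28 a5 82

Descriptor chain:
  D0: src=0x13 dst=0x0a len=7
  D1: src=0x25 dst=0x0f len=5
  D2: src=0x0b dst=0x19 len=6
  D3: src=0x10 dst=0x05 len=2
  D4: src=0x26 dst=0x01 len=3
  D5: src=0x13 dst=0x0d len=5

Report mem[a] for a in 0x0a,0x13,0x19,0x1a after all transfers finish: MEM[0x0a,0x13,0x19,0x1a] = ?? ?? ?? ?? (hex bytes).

[0] 0x13->0x0a len=7 : ae bb 4d f8 ff 2c 56
[1] 0x25->0x0f len=5 : 17 3f 88 48 28
[2] 0x0b->0x19 len=6 : bb 4d f8 ff 17 3f
[3] 0x10->0x05 len=2 : 3f 88
[4] 0x26->0x01 len=3 : 3f 88 48
[5] 0x13->0x0d len=5 : 28 bb 4d f8 ff
query mem[0x0a]=0xae, mem[0x13]=0x28, mem[0x19]=0xbb, mem[0x1a]=0x4d

MEM[0x0a,0x13,0x19,0x1a] = ae 28 bb 4d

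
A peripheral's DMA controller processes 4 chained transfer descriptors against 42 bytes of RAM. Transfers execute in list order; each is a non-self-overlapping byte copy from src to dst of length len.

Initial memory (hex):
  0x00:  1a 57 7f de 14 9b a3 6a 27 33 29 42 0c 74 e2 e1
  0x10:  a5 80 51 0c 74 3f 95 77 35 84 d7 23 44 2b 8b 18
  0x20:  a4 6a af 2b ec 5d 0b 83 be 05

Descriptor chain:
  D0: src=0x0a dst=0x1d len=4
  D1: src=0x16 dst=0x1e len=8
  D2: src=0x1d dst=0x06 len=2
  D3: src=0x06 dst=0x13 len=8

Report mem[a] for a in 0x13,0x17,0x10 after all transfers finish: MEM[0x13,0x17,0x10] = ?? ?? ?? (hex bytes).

[0] 0x0a->0x1d len=4 : 29 42 0c 74
[1] 0x16->0x1e len=8 : 95 77 35 84 d7 23 44 29
[2] 0x1d->0x06 len=2 : 29 95
[3] 0x06->0x13 len=8 : 29 95 27 33 29 42 0c 74
query mem[0x13]=0x29, mem[0x17]=0x29, mem[0x10]=0xa5

MEM[0x13,0x17,0x10] = 29 29 a5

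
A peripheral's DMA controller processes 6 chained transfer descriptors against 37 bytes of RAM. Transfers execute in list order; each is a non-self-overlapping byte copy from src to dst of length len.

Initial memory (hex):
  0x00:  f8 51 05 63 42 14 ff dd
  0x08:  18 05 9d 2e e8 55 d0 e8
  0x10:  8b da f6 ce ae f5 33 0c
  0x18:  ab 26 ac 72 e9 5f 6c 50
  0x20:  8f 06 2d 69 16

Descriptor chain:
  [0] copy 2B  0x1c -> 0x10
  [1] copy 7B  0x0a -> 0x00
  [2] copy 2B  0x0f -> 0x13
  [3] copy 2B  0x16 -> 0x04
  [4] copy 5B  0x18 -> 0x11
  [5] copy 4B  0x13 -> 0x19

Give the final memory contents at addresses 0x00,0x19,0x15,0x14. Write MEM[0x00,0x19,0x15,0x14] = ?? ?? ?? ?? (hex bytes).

D0: mem[0x10..0x11] <- [e9 5f]
D1: mem[0x00..0x06] <- [9d 2e e8 55 d0 e8 e9]
D2: mem[0x13..0x14] <- [e8 e9]
D3: mem[0x04..0x05] <- [33 0c]
D4: mem[0x11..0x15] <- [ab 26 ac 72 e9]
D5: mem[0x19..0x1c] <- [ac 72 e9 33]
query mem[0x00]=0x9d, mem[0x19]=0xac, mem[0x15]=0xe9, mem[0x14]=0x72

MEM[0x00,0x19,0x15,0x14] = 9d ac e9 72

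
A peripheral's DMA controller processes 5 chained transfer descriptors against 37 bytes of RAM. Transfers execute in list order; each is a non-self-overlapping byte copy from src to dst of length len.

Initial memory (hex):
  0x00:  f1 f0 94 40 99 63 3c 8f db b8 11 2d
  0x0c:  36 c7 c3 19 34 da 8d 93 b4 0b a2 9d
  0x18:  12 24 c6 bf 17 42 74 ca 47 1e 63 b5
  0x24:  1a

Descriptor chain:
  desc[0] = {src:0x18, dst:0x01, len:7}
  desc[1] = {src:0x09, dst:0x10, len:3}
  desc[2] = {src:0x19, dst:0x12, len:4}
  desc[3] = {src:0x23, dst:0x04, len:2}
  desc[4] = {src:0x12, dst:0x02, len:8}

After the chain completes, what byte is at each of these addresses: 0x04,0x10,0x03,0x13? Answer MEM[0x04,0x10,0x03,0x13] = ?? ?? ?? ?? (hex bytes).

D0: mem[0x01..0x07] <- [12 24 c6 bf 17 42 74]
D1: mem[0x10..0x12] <- [b8 11 2d]
D2: mem[0x12..0x15] <- [24 c6 bf 17]
D3: mem[0x04..0x05] <- [b5 1a]
D4: mem[0x02..0x09] <- [24 c6 bf 17 a2 9d 12 24]
query mem[0x04]=0xbf, mem[0x10]=0xb8, mem[0x03]=0xc6, mem[0x13]=0xc6

MEM[0x04,0x10,0x03,0x13] = bf b8 c6 c6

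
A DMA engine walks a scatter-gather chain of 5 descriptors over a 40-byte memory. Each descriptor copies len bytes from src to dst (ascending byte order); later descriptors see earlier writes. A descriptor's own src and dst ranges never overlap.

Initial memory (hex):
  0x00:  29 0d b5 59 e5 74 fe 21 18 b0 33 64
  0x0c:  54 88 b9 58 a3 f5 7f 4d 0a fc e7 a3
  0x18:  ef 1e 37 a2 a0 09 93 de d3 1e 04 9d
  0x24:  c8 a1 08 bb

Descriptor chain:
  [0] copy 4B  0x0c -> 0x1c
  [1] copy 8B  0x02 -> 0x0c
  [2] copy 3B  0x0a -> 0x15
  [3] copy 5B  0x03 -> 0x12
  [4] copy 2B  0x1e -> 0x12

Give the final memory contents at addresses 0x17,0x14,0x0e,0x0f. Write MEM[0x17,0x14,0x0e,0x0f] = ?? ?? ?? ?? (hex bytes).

MEM[0x17,0x14,0x0e,0x0f] = b5 74 e5 74

#0 dst[0x1c+4] := {0x54,0x88,0xb9,0x58}
#1 dst[0x0c+8] := {0xb5,0x59,0xe5,0x74,0xfe,0x21,0x18,0xb0}
#2 dst[0x15+3] := {0x33,0x64,0xb5}
#3 dst[0x12+5] := {0x59,0xe5,0x74,0xfe,0x21}
#4 dst[0x12+2] := {0xb9,0x58}
query mem[0x17]=0xb5, mem[0x14]=0x74, mem[0x0e]=0xe5, mem[0x0f]=0x74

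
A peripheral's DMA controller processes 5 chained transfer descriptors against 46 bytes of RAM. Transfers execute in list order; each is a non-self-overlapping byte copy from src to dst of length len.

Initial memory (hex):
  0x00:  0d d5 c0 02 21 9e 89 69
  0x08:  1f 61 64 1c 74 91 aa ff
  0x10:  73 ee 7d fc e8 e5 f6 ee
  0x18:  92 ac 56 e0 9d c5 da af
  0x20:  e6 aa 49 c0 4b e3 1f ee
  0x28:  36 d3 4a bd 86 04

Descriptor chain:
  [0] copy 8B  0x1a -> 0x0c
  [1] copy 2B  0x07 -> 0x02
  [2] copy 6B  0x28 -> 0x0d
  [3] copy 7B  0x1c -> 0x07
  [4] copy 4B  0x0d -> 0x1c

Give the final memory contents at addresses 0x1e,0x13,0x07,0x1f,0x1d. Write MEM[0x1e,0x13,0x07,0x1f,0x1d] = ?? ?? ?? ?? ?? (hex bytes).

MEM[0x1e,0x13,0x07,0x1f,0x1d] = 4a aa 9d bd d3

[0] 0x1a->0x0c len=8 : 56 e0 9d c5 da af e6 aa
[1] 0x07->0x02 len=2 : 69 1f
[2] 0x28->0x0d len=6 : 36 d3 4a bd 86 04
[3] 0x1c->0x07 len=7 : 9d c5 da af e6 aa 49
[4] 0x0d->0x1c len=4 : 49 d3 4a bd
query mem[0x1e]=0x4a, mem[0x13]=0xaa, mem[0x07]=0x9d, mem[0x1f]=0xbd, mem[0x1d]=0xd3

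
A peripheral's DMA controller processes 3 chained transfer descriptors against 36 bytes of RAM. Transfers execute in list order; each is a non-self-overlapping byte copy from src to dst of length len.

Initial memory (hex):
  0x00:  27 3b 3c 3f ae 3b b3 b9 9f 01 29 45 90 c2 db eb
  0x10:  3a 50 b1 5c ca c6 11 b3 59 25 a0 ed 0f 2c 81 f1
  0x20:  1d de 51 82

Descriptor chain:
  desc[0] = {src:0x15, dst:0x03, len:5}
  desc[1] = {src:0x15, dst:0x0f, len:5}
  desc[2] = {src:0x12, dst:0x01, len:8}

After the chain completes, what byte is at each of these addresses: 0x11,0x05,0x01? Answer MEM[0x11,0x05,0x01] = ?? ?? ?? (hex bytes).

D0: mem[0x03..0x07] <- [c6 11 b3 59 25]
D1: mem[0x0f..0x13] <- [c6 11 b3 59 25]
D2: mem[0x01..0x08] <- [59 25 ca c6 11 b3 59 25]
query mem[0x11]=0xb3, mem[0x05]=0x11, mem[0x01]=0x59

MEM[0x11,0x05,0x01] = b3 11 59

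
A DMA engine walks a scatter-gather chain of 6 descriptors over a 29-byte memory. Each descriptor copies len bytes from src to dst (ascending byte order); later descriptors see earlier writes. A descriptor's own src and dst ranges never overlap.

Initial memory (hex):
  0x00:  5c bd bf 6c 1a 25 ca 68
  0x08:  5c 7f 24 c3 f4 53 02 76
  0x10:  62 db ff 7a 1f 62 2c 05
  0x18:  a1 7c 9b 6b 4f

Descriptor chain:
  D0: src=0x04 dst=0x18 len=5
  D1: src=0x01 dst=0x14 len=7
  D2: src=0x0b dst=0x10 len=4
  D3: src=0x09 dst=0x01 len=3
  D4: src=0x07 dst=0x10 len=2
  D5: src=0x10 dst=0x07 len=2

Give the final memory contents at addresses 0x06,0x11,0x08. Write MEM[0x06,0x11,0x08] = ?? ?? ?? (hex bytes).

MEM[0x06,0x11,0x08] = ca 5c 5c

#0 dst[0x18+5] := {0x1a,0x25,0xca,0x68,0x5c}
#1 dst[0x14+7] := {0xbd,0xbf,0x6c,0x1a,0x25,0xca,0x68}
#2 dst[0x10+4] := {0xc3,0xf4,0x53,0x02}
#3 dst[0x01+3] := {0x7f,0x24,0xc3}
#4 dst[0x10+2] := {0x68,0x5c}
#5 dst[0x07+2] := {0x68,0x5c}
query mem[0x06]=0xca, mem[0x11]=0x5c, mem[0x08]=0x5c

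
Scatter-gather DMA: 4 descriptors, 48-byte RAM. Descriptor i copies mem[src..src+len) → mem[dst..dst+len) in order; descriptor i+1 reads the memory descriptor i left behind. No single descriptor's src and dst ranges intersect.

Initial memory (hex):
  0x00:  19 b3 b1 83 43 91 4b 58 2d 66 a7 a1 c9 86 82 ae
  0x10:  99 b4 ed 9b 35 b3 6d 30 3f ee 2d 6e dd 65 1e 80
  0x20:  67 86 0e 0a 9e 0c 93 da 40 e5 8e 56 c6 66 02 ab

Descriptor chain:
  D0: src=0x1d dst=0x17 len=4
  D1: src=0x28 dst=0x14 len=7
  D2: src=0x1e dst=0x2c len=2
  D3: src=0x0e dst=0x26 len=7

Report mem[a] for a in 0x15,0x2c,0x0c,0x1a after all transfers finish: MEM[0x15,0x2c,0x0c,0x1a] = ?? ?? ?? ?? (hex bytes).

MEM[0x15,0x2c,0x0c,0x1a] = e5 40 c9 02

[0] 0x1d->0x17 len=4 : 65 1e 80 67
[1] 0x28->0x14 len=7 : 40 e5 8e 56 c6 66 02
[2] 0x1e->0x2c len=2 : 1e 80
[3] 0x0e->0x26 len=7 : 82 ae 99 b4 ed 9b 40
query mem[0x15]=0xe5, mem[0x2c]=0x40, mem[0x0c]=0xc9, mem[0x1a]=0x02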